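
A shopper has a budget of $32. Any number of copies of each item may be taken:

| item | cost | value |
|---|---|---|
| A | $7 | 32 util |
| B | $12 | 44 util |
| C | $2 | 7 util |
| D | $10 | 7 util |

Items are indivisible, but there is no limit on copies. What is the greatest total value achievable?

Best value-per-unit is A at 32/7; filling with it alone gives 4×32 = 128.
Optimal mix: 4×A + 2×C → cost 32, value 142.

142 util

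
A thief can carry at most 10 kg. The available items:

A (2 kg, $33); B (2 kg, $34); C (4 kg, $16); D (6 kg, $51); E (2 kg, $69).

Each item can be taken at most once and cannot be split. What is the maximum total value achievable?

$154

Check high-value combinations within 10 kg:
- B+D+E: weight 2+6+2=10, value 34+51+69=154
- A+D+E: weight 2+6+2=10, value 33+51+69=153
- A+B+C+E: weight 2+2+4+2=10, value 33+34+16+69=152
- A+B+E: weight 2+2+2=6, value 33+34+69=136
Best: $154.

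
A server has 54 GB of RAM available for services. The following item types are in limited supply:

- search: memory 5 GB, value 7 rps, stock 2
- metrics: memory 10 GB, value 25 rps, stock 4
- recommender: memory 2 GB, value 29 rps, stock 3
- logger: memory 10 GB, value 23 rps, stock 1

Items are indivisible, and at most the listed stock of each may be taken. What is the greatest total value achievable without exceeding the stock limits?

Best selections within memory 54 and stock limits:
- 1×search + 4×metrics + 3×recommender: memory 51, value 194
- 1×search + 3×metrics + 3×recommender + 1×logger: memory 51, value 192
- 4×metrics + 3×recommender: memory 46, value 187
- 3×metrics + 3×recommender + 1×logger: memory 46, value 185
Best: 194 rps.

194 rps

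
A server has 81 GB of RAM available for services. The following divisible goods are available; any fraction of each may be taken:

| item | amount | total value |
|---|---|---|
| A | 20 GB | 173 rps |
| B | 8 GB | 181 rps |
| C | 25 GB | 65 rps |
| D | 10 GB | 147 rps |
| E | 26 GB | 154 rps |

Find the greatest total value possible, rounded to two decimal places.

Take in order of value per unit:
- B (181/8 per unit): all 8 → value 181, running total 181.00
- D (147/10 per unit): all 10 → value 147, running total 328.00
- A (173/20 per unit): all 20 → value 173, running total 501.00
- E (154/26 per unit): all 26 → value 154, running total 655.00
- C (65/25 per unit): 17 of 25 → value 17×65/25 = 44.2000, running total 699.20
Total 699.20.

699.20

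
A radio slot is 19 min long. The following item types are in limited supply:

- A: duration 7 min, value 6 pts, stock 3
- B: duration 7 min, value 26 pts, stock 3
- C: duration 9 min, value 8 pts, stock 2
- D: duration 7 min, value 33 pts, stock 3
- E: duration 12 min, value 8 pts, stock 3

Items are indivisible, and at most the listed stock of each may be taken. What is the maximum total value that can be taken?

Top feasible selections:
- 2×D: duration 14, value 66
- 1×B + 1×D: duration 14, value 59
Best: 66 pts.

66 pts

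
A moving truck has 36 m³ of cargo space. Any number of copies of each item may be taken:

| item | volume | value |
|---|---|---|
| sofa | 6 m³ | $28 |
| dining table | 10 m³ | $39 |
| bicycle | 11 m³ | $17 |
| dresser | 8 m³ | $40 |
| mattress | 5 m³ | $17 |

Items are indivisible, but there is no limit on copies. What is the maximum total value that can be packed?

$176

Best value-per-unit is dresser at 40/8; filling with it alone gives 4×40 = 160.
Optimal mix: 2×sofa + 3×dresser → volume 36, value 176.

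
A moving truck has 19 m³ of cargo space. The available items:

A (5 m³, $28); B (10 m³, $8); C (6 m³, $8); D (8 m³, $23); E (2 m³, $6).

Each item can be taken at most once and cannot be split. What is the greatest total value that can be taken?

This is a 0/1 knapsack; check combinations near the capacity.
- A+C+D: volume 5+6+8=19, value 28+8+23=59
- A+D+E: volume 5+8+2=15, value 28+23+6=57
- A+D: volume 5+8=13, value 28+23=51
- A+C+E: volume 5+6+2=13, value 28+8+6=42
- A+B+E: volume 5+10+2=17, value 28+8+6=42
Best: $59.

$59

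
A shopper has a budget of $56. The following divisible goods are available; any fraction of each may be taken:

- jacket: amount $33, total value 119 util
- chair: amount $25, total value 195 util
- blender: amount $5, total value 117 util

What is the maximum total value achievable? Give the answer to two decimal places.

Take in order of value per unit:
- blender (117/5 per unit): all 5 → value 117, running total 117.00
- chair (195/25 per unit): all 25 → value 195, running total 312.00
- jacket (119/33 per unit): 26 of 33 → value 26×119/33 = 93.7576, running total 405.76
Total 405.76.

405.76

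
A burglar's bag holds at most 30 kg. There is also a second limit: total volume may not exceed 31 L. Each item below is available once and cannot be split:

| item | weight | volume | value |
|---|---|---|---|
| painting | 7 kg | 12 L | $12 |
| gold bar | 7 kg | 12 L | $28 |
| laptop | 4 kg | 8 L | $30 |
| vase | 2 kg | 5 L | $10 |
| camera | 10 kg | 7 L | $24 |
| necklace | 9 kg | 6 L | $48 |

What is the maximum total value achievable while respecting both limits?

$116

Feasible sets respecting both limits:
- gold bar+laptop+vase+necklace: weight 22, volume 31, value 116
- laptop+vase+camera+necklace: weight 25, volume 26, value 112
- gold bar+vase+camera+necklace: weight 28, volume 30, value 110
- gold bar+laptop+necklace: weight 20, volume 26, value 106
Best: $116.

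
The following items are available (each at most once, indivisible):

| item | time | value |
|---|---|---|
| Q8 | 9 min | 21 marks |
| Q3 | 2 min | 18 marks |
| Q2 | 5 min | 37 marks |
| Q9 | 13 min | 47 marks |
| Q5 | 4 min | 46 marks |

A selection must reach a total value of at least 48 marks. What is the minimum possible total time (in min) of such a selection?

6

Subsets with value ≥ 48, sorted by total time:
- Q3+Q5: time 6, value 64
- Q3+Q2: time 7, value 55
Minimum time: 6 min.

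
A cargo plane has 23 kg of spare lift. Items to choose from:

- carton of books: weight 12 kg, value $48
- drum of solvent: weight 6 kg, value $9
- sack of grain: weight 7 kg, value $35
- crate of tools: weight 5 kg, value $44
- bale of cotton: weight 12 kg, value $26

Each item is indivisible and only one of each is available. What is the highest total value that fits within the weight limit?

Check high-value combinations within 23 kg:
- carton of books+drum of solvent+crate of tools: weight 12+6+5=23, value 48+9+44=101
- carton of books+crate of tools: weight 12+5=17, value 48+44=92
- drum of solvent+sack of grain+crate of tools: weight 6+7+5=18, value 9+35+44=88
- carton of books+sack of grain: weight 12+7=19, value 48+35=83
- sack of grain+crate of tools: weight 7+5=12, value 35+44=79
Best: $101.

$101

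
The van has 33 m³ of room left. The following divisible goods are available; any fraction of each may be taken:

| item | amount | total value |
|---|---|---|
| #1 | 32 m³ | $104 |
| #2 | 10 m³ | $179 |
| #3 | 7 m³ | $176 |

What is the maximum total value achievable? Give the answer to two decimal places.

Take in order of value per unit:
- #3 (176/7 per unit): all 7 → value 176, running total 176.00
- #2 (179/10 per unit): all 10 → value 179, running total 355.00
- #1 (104/32 per unit): 16 of 32 → value 16×104/32 = 52.0000, running total 407.00
Total 407.00.

407.00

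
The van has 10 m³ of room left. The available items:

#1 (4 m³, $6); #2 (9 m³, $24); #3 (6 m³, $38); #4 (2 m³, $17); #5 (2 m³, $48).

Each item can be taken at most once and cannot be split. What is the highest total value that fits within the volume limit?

Check high-value combinations within 10 m³:
- #3+#4+#5: volume 6+2+2=10, value 38+17+48=103
- #3+#5: volume 6+2=8, value 38+48=86
- #1+#4+#5: volume 4+2+2=8, value 6+17+48=71
Best: $103.

$103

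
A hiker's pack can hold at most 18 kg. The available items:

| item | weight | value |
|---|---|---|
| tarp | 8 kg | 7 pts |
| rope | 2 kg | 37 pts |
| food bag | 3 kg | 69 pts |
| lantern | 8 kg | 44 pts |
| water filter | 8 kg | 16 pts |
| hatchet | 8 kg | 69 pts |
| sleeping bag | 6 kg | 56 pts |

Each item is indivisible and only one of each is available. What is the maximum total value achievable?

194 pts

This is a 0/1 knapsack; check combinations near the capacity.
- food bag+hatchet+sleeping bag: weight 3+8+6=17, value 69+69+56=194
- rope+food bag+hatchet: weight 2+3+8=13, value 37+69+69=175
- food bag+lantern+sleeping bag: weight 3+8+6=17, value 69+44+56=169
Best: 194 pts.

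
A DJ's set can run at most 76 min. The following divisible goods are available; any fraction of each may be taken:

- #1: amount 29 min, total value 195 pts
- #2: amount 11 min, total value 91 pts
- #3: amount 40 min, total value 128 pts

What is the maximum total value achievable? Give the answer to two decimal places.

Take in order of value per unit:
- #2 (91/11 per unit): all 11 → value 91, running total 91.00
- #1 (195/29 per unit): all 29 → value 195, running total 286.00
- #3 (128/40 per unit): 36 of 40 → value 36×128/40 = 115.2000, running total 401.20
Total 401.20.

401.20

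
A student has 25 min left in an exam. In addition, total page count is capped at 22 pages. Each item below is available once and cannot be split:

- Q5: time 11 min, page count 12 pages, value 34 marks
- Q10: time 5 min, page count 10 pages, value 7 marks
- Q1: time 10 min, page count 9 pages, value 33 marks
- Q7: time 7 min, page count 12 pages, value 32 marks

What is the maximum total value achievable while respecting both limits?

Feasible sets respecting both limits:
- Q5+Q1: time 21, page count 21, value 67
- Q1+Q7: time 17, page count 21, value 65
- Q5+Q10: time 16, page count 22, value 41
Best: 67 marks.

67 marks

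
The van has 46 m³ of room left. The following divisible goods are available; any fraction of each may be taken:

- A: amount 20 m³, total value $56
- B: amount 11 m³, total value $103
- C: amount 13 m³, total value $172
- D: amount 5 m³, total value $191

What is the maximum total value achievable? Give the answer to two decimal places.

Take in order of value per unit:
- D (191/5 per unit): all 5 → value 191, running total 191.00
- C (172/13 per unit): all 13 → value 172, running total 363.00
- B (103/11 per unit): all 11 → value 103, running total 466.00
- A (56/20 per unit): 17 of 20 → value 17×56/20 = 47.6000, running total 513.60
Total 513.60.

513.60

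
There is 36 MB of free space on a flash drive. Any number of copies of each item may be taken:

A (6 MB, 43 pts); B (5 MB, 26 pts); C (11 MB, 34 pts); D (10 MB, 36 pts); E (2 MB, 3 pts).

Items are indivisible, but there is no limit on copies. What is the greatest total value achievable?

258 pts

Best value-per-unit is A at 43/6, and filling with it alone uses size 6×6=36. No mix of the others beats 6×43 = 258.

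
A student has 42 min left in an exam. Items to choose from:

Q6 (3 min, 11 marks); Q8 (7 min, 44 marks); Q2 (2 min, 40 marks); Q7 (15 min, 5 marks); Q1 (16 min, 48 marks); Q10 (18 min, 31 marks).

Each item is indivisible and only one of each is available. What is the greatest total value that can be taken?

143 marks

Check high-value combinations within 42 min:
- Q6+Q8+Q2+Q1: time 3+7+2+16=28, value 11+44+40+48=143
- Q8+Q2+Q7+Q1: time 7+2+15+16=40, value 44+40+5+48=137
- Q8+Q2+Q1: time 7+2+16=25, value 44+40+48=132
Best: 143 marks.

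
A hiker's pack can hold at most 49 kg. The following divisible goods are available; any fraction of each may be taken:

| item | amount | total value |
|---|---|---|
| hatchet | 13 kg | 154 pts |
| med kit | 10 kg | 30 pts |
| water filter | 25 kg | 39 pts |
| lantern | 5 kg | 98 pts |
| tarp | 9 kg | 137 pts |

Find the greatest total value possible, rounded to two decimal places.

Take in order of value per unit:
- lantern (98/5 per unit): all 5 → value 98, running total 98.00
- tarp (137/9 per unit): all 9 → value 137, running total 235.00
- hatchet (154/13 per unit): all 13 → value 154, running total 389.00
- med kit (30/10 per unit): all 10 → value 30, running total 419.00
- water filter (39/25 per unit): 12 of 25 → value 12×39/25 = 18.7200, running total 437.72
Total 437.72.

437.72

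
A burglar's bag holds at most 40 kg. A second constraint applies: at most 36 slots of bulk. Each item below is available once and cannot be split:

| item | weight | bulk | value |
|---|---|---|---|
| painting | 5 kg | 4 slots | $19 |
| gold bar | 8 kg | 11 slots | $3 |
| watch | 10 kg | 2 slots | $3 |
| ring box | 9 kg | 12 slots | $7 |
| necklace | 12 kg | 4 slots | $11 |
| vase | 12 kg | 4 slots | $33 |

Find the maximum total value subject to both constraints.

Feasible sets respecting both limits:
- painting+ring box+necklace+vase: weight 38, bulk 24, value 70
- painting+gold bar+necklace+vase: weight 37, bulk 23, value 66
- painting+watch+necklace+vase: weight 39, bulk 14, value 66
- painting+necklace+vase: weight 29, bulk 12, value 63
Best: $70.

$70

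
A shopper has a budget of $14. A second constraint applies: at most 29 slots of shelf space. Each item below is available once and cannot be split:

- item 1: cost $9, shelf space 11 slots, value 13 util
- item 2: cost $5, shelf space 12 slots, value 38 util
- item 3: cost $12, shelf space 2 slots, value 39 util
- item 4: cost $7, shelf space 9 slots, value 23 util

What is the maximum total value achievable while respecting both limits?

61 util

Feasible sets respecting both limits:
- item 2+item 4: cost 12, shelf space 21, value 61
- item 1+item 2: cost 14, shelf space 23, value 51
- item 3: cost 12, shelf space 2, value 39
Best: 61 util.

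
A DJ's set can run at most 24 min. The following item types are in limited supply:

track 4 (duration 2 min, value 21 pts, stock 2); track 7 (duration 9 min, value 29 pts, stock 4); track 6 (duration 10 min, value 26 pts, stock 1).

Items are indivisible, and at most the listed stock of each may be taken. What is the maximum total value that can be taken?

100 pts

Top feasible selections:
- 2×track 4 + 2×track 7: duration 22, value 100
- 2×track 4 + 1×track 7 + 1×track 6: duration 23, value 97
- 1×track 4 + 2×track 7: duration 20, value 79
- 1×track 4 + 1×track 7 + 1×track 6: duration 21, value 76
Best: 100 pts.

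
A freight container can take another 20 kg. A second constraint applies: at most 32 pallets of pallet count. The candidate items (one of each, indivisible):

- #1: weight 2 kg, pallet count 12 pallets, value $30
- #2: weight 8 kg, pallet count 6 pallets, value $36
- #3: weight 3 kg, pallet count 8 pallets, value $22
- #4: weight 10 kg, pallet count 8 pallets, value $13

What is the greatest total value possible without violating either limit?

Feasible sets respecting both limits:
- #1+#2+#3: weight 13, pallet count 26, value 88
- #1+#2+#4: weight 20, pallet count 26, value 79
- #1+#2: weight 10, pallet count 18, value 66
- #1+#3+#4: weight 15, pallet count 28, value 65
Best: $88.

$88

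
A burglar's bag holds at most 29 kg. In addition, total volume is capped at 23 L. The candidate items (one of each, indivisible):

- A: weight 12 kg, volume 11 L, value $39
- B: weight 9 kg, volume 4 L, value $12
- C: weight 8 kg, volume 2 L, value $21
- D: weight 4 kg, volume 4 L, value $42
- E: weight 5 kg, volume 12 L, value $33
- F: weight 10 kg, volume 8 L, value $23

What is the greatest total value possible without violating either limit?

Feasible sets respecting both limits:
- B+C+D+E: weight 26, volume 22, value 108
- A+D+F: weight 26, volume 23, value 104
- A+C+D: weight 24, volume 17, value 102
- C+D+E: weight 17, volume 18, value 96
Best: $108.

$108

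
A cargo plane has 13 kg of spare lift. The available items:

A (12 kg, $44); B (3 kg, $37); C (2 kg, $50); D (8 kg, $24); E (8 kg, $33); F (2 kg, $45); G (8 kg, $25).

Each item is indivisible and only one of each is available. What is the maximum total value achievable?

Check high-value combinations within 13 kg:
- B+C+F: weight 3+2+2=7, value 37+50+45=132
- C+E+F: weight 2+8+2=12, value 50+33+45=128
- C+F+G: weight 2+2+8=12, value 50+45+25=120
Best: $132.

$132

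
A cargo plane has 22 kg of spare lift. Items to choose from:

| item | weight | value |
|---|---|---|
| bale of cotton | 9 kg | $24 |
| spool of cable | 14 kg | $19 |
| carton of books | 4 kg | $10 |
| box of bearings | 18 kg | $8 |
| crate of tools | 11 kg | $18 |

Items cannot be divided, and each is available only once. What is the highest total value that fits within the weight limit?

$42

Check high-value combinations within 22 kg:
- bale of cotton+crate of tools: weight 9+11=20, value 24+18=42
- bale of cotton+carton of books: weight 9+4=13, value 24+10=34
- spool of cable+carton of books: weight 14+4=18, value 19+10=29
Best: $42.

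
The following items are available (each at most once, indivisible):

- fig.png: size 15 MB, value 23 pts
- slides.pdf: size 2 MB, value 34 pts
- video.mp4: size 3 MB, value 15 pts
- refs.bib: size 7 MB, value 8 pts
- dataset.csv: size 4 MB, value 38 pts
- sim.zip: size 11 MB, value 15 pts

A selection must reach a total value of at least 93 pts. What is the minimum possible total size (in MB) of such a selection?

Subsets with value ≥ 93, sorted by total size:
- slides.pdf+video.mp4+refs.bib+dataset.csv: size 16, value 95
- slides.pdf+video.mp4+dataset.csv+sim.zip: size 20, value 102
- fig.png+slides.pdf+dataset.csv: size 21, value 95
Minimum size: 16 MB.

16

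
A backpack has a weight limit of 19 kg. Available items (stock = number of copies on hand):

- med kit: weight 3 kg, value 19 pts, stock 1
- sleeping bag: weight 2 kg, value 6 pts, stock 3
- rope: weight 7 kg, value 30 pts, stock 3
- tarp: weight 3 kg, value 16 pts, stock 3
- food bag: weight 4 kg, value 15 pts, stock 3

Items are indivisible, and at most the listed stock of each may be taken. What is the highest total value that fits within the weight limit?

Best selections within weight 19 and stock limits:
- 1×med kit + 1×rope + 3×tarp: weight 19, value 97
- 1×med kit + 1×sleeping bag + 3×tarp + 1×food bag: weight 18, value 88
Best: 97 pts.

97 pts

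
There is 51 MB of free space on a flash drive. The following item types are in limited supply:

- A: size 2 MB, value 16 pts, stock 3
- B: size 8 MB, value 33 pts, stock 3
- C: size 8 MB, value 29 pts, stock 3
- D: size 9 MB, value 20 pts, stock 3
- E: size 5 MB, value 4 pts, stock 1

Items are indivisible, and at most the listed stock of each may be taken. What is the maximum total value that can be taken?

209 pts

Best selections within size 51 and stock limits:
- 3×A + 3×B + 2×C + 1×E: size 51, value 209
- 3×A + 3×B + 2×C: size 46, value 205
- 3×A + 2×B + 3×C + 1×E: size 51, value 205
- 1×A + 3×B + 3×C: size 50, value 202
Best: 209 pts.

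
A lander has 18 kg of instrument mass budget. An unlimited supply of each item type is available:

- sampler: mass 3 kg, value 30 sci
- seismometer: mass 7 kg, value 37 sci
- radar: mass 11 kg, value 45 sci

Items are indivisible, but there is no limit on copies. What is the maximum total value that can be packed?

180 sci

Best value-per-unit is sampler at 30/3, and filling with it alone uses mass 6×3=18. No mix of the others beats 6×30 = 180.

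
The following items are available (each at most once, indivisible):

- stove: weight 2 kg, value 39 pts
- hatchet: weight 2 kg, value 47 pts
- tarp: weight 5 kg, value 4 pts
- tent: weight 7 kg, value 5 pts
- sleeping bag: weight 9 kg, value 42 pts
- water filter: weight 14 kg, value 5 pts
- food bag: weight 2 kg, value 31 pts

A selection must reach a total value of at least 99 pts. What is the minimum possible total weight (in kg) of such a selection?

6

Subsets with value ≥ 99, sorted by total weight:
- stove+hatchet+food bag: weight 6, value 117
- stove+hatchet+tarp+food bag: weight 11, value 121
- stove+hatchet+sleeping bag: weight 13, value 128
- stove+hatchet+tent+food bag: weight 13, value 122
Minimum weight: 6 kg.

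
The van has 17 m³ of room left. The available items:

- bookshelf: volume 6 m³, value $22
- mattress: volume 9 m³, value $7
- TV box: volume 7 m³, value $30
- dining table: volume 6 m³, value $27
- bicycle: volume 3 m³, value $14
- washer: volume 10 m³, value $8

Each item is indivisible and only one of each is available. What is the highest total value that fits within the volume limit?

$71

Check high-value combinations within 17 m³:
- TV box+dining table+bicycle: volume 7+6+3=16, value 30+27+14=71
- bookshelf+TV box+bicycle: volume 6+7+3=16, value 22+30+14=66
- bookshelf+dining table+bicycle: volume 6+6+3=15, value 22+27+14=63
- TV box+dining table: volume 7+6=13, value 30+27=57
- bookshelf+TV box: volume 6+7=13, value 22+30=52
Best: $71.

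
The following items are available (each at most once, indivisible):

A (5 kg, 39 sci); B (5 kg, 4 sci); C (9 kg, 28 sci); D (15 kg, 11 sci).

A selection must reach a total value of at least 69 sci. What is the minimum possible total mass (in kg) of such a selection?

19

Subsets with value ≥ 69, sorted by total mass:
- A+B+C: mass 19, value 71
- A+C+D: mass 29, value 78
Minimum mass: 19 kg.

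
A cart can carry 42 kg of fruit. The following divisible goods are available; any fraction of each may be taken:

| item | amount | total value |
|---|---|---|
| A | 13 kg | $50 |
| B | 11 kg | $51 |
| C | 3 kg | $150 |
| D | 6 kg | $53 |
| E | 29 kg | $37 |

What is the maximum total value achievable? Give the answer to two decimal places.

Take in order of value per unit:
- C (150/3 per unit): all 3 → value 150, running total 150.00
- D (53/6 per unit): all 6 → value 53, running total 203.00
- B (51/11 per unit): all 11 → value 51, running total 254.00
- A (50/13 per unit): all 13 → value 50, running total 304.00
- E (37/29 per unit): 9 of 29 → value 9×37/29 = 11.4828, running total 315.48
Total 315.48.

315.48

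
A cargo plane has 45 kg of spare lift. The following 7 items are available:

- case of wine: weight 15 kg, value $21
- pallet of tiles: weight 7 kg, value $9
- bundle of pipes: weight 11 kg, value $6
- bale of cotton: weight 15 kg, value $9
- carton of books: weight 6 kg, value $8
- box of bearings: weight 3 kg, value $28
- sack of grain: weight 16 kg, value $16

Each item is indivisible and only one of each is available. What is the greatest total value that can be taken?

Check high-value combinations within 45 kg:
- case of wine+pallet of tiles+box of bearings+sack of grain: weight 15+7+3+16=41, value 21+9+28+16=74
- case of wine+carton of books+box of bearings+sack of grain: weight 15+6+3+16=40, value 21+8+28+16=73
- case of wine+pallet of tiles+bundle of pipes+carton of books+box of bearings: weight 15+7+11+6+3=42, value 21+9+6+8+28=72
Best: $74.

$74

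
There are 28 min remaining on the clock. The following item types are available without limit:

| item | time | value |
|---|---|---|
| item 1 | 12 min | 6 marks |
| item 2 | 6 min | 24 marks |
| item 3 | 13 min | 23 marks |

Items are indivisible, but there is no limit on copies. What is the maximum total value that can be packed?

Best value-per-unit is item 2 at 24/6, and filling with it alone uses time 4×6=24. No mix of the others beats 4×24 = 96.

96 marks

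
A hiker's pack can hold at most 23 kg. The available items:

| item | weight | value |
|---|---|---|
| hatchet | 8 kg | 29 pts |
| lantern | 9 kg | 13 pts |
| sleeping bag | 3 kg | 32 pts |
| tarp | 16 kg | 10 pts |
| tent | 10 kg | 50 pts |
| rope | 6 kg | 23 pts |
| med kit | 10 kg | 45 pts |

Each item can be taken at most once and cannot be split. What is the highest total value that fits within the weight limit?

127 pts

This is a 0/1 knapsack; check combinations near the capacity.
- sleeping bag+tent+med kit: weight 3+10+10=23, value 32+50+45=127
- hatchet+sleeping bag+tent: weight 8+3+10=21, value 29+32+50=111
- hatchet+sleeping bag+med kit: weight 8+3+10=21, value 29+32+45=106
Best: 127 pts.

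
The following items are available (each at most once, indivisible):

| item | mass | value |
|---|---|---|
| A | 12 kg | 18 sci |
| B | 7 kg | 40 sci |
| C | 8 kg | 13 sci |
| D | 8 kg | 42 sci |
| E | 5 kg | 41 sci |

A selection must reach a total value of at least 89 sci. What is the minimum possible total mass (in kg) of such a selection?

20

Subsets with value ≥ 89, sorted by total mass:
- B+D+E: mass 20, value 123
- B+C+E: mass 20, value 94
- C+D+E: mass 21, value 96
Minimum mass: 20 kg.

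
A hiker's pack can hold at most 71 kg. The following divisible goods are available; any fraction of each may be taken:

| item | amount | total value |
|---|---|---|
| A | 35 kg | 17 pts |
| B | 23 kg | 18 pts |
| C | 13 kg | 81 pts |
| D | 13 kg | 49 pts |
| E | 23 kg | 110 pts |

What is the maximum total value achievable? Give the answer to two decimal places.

257.22

Take in order of value per unit:
- C (81/13 per unit): all 13 → value 81, running total 81.00
- E (110/23 per unit): all 23 → value 110, running total 191.00
- D (49/13 per unit): all 13 → value 49, running total 240.00
- B (18/23 per unit): 22 of 23 → value 22×18/23 = 17.2174, running total 257.22
Total 257.22.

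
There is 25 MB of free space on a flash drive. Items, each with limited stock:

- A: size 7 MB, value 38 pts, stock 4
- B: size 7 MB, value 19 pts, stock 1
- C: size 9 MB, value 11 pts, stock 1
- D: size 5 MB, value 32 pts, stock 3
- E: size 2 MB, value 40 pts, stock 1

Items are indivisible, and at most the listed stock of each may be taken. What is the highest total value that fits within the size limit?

174 pts

Best selections within size 25 and stock limits:
- 1×A + 3×D + 1×E: size 24, value 174
- 1×B + 3×D + 1×E: size 24, value 155
Best: 174 pts.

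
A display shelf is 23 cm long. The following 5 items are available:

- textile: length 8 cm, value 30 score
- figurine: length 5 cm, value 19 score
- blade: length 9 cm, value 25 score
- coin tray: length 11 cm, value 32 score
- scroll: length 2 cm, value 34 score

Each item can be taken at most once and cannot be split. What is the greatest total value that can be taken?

96 score

This is a 0/1 knapsack; check combinations near the capacity.
- textile+coin tray+scroll: length 8+11+2=21, value 30+32+34=96
- blade+coin tray+scroll: length 9+11+2=22, value 25+32+34=91
- textile+blade+scroll: length 8+9+2=19, value 30+25+34=89
Best: 96 score.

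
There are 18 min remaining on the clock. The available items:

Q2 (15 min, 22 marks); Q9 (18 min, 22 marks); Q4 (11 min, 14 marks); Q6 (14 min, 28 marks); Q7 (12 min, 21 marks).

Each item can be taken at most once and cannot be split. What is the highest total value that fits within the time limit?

28 marks

This is a 0/1 knapsack; check combinations near the capacity.
- Q6: time 14, value 28
- Q2: time 15, value 22
- Q9: time 18, value 22
- Q7: time 12, value 21
- Q4: time 11, value 14
Best: 28 marks.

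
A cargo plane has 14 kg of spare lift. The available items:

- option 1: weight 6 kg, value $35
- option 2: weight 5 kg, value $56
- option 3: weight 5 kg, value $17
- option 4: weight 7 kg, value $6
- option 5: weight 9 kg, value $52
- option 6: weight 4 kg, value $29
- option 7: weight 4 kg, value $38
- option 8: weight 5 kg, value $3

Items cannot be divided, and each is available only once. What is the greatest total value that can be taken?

Check high-value combinations within 14 kg:
- option 2+option 6+option 7: weight 5+4+4=13, value 56+29+38=123
- option 2+option 3+option 7: weight 5+5+4=14, value 56+17+38=111
- option 2+option 5: weight 5+9=14, value 56+52=108
- option 2+option 3+option 6: weight 5+5+4=14, value 56+17+29=102
- option 1+option 6+option 7: weight 6+4+4=14, value 35+29+38=102
Best: $123.

$123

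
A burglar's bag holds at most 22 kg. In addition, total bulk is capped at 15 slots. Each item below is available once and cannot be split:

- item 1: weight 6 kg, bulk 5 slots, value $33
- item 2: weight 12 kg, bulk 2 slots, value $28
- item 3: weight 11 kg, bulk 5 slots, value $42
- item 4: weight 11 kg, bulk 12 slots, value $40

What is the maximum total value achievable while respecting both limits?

Feasible sets respecting both limits:
- item 1+item 3: weight 17, bulk 10, value 75
- item 1+item 2: weight 18, bulk 7, value 61
- item 3: weight 11, bulk 5, value 42
- item 4: weight 11, bulk 12, value 40
Best: $75.

$75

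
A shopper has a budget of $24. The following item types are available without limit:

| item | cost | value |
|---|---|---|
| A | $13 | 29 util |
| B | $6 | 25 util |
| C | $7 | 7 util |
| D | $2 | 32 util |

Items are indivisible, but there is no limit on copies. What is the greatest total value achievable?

Best value-per-unit is D at 32/2, and filling with it alone uses cost 12×2=24. No mix of the others beats 12×32 = 384.

384 util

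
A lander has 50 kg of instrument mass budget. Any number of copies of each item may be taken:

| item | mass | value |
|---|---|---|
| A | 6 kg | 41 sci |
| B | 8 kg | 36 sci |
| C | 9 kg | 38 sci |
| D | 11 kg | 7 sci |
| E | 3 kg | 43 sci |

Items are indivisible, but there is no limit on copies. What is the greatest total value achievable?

688 sci

Best value-per-unit is E at 43/3, and filling with it alone uses mass 16×3=48. No mix of the others beats 16×43 = 688.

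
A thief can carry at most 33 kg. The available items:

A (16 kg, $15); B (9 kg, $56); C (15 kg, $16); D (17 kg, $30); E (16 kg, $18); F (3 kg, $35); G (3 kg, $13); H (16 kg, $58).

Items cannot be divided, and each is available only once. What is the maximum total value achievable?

This is a 0/1 knapsack; check combinations near the capacity.
- B+F+G+H: weight 9+3+3+16=31, value 56+35+13+58=162
- B+F+H: weight 9+3+16=28, value 56+35+58=149
- B+D+F+G: weight 9+17+3+3=32, value 56+30+35+13=134
- B+G+H: weight 9+3+16=28, value 56+13+58=127
- B+E+F+G: weight 9+16+3+3=31, value 56+18+35+13=122
Best: $162.

$162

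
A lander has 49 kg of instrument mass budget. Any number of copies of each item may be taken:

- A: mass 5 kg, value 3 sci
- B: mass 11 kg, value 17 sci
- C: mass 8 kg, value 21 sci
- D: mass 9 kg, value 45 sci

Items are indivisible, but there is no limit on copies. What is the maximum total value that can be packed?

225 sci

Best value-per-unit is D at 45/9, and filling with it alone uses mass 5×9=45. No mix of the others beats 5×45 = 225.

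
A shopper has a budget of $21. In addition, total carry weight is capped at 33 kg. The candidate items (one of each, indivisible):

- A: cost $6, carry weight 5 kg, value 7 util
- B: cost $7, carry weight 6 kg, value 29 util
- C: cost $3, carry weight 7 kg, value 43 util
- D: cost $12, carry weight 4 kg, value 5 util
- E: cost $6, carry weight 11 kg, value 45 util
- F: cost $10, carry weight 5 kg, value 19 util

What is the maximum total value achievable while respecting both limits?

117 util

Feasible sets respecting both limits:
- B+C+E: cost 16, carry weight 24, value 117
- C+E+F: cost 19, carry weight 23, value 107
- A+C+E: cost 15, carry weight 23, value 95
Best: 117 util.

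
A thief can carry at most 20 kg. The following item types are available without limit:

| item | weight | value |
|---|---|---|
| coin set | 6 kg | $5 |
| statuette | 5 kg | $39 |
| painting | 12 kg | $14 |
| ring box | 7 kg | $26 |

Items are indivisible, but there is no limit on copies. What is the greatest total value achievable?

$156

Best value-per-unit is statuette at 39/5, and filling with it alone uses weight 4×5=20. No mix of the others beats 4×39 = 156.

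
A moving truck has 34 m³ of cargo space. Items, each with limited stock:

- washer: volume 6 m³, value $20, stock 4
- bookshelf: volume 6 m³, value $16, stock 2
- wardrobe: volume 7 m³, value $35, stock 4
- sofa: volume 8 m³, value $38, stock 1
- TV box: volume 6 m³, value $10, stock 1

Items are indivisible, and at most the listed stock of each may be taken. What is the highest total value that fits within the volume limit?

$160

Best selections within volume 34 and stock limits:
- 1×washer + 4×wardrobe: volume 34, value 160
- 1×bookshelf + 4×wardrobe: volume 34, value 156
- 4×wardrobe + 1×TV box: volume 34, value 150
Best: $160.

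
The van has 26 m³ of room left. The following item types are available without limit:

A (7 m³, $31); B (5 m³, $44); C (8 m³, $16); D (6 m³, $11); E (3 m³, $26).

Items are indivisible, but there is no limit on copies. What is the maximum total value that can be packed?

Best value-per-unit is B at 44/5; filling with it alone gives 5×44 = 220.
Optimal mix: 4×B + 2×E → volume 26, value 228.

$228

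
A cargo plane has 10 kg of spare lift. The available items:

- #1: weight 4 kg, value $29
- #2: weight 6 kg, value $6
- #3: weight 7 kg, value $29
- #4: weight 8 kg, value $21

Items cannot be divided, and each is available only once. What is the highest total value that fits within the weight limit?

$35

Check high-value combinations within 10 kg:
- #1+#2: weight 4+6=10, value 29+6=35
- #1: weight 4, value 29
- #3: weight 7, value 29
- #4: weight 8, value 21
Best: $35.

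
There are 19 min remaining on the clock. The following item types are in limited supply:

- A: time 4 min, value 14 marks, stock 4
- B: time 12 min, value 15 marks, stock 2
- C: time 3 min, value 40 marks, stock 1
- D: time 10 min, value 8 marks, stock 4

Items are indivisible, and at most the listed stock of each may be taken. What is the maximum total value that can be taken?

96 marks

Best selections within time 19 and stock limits:
- 4×A + 1×C: time 19, value 96
- 3×A + 1×C: time 15, value 82
- 1×A + 1×B + 1×C: time 19, value 69
Best: 96 marks.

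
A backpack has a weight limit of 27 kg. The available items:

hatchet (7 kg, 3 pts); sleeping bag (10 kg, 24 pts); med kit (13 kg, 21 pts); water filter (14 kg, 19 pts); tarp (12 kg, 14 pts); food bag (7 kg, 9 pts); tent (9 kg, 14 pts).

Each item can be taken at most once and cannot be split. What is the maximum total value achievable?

47 pts

Check high-value combinations within 27 kg:
- sleeping bag+food bag+tent: weight 10+7+9=26, value 24+9+14=47
- sleeping bag+med kit: weight 10+13=23, value 24+21=45
- sleeping bag+water filter: weight 10+14=24, value 24+19=43
- hatchet+sleeping bag+tent: weight 7+10+9=26, value 3+24+14=41
- med kit+water filter: weight 13+14=27, value 21+19=40
Best: 47 pts.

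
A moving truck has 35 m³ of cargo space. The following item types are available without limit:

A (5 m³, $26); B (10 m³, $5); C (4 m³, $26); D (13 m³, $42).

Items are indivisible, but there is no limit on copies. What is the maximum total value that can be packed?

$208

Best value-per-unit is C at 26/4; filling with it alone gives 8×26 = 208.
Optimal mix: 3×A + 5×C → volume 35, value 208.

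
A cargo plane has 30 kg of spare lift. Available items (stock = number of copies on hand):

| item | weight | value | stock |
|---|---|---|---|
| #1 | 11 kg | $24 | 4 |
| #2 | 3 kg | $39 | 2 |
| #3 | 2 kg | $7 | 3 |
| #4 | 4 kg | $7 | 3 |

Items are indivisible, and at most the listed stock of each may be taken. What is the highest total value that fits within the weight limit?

$133

Top feasible selections:
- 2×#1 + 2×#2 + 1×#3: weight 30, value 133
- 1×#1 + 2×#2 + 3×#3 + 1×#4: weight 27, value 130
- 1×#1 + 2×#2 + 2×#3 + 2×#4: weight 29, value 130
- 2×#1 + 2×#2: weight 28, value 126
Best: $133.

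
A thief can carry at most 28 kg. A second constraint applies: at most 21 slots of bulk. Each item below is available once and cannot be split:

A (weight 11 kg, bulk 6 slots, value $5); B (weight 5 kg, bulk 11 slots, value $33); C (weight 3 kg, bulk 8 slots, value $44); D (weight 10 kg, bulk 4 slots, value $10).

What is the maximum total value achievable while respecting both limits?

Feasible sets respecting both limits:
- B+C: weight 8, bulk 19, value 77
- A+C+D: weight 24, bulk 18, value 59
- C+D: weight 13, bulk 12, value 54
- A+C: weight 14, bulk 14, value 49
Best: $77.

$77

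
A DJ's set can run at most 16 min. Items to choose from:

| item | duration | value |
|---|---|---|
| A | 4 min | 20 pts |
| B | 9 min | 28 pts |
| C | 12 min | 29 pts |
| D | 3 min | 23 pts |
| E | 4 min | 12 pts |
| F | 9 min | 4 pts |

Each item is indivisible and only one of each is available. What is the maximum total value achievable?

71 pts

Check high-value combinations within 16 min:
- A+B+D: duration 4+9+3=16, value 20+28+23=71
- B+D+E: duration 9+3+4=16, value 28+23+12=63
- A+D+E: duration 4+3+4=11, value 20+23+12=55
- C+D: duration 12+3=15, value 29+23=52
Best: 71 pts.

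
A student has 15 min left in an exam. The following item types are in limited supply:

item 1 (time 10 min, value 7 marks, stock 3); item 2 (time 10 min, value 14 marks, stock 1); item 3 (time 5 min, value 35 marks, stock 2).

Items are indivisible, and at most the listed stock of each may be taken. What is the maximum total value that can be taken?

Best selections within time 15 and stock limits:
- 2×item 3: time 10, value 70
- 1×item 2 + 1×item 3: time 15, value 49
Best: 70 marks.

70 marks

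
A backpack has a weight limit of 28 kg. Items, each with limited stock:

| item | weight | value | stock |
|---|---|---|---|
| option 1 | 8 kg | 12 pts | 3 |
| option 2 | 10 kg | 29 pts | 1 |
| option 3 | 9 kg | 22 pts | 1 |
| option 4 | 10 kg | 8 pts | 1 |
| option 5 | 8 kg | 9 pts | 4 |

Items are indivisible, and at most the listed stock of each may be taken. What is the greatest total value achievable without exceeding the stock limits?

Top feasible selections:
- 1×option 1 + 1×option 2 + 1×option 3: weight 27, value 63
- 1×option 2 + 1×option 3 + 1×option 5: weight 27, value 60
Best: 63 pts.

63 pts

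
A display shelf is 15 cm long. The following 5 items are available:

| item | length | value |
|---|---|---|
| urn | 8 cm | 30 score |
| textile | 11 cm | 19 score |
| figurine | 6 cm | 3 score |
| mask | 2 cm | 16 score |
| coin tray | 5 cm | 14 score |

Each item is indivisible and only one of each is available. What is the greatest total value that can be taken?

Check high-value combinations within 15 cm:
- urn+mask+coin tray: length 8+2+5=15, value 30+16+14=60
- urn+mask: length 8+2=10, value 30+16=46
- urn+coin tray: length 8+5=13, value 30+14=44
Best: 60 score.

60 score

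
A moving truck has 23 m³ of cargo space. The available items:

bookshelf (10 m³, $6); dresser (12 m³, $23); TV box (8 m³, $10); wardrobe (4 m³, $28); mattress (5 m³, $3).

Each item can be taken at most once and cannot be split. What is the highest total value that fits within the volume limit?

$54

Check high-value combinations within 23 m³:
- dresser+wardrobe+mattress: volume 12+4+5=21, value 23+28+3=54
- dresser+wardrobe: volume 12+4=16, value 23+28=51
- bookshelf+TV box+wardrobe: volume 10+8+4=22, value 6+10+28=44
- TV box+wardrobe+mattress: volume 8+4+5=17, value 10+28+3=41
- TV box+wardrobe: volume 8+4=12, value 10+28=38
Best: $54.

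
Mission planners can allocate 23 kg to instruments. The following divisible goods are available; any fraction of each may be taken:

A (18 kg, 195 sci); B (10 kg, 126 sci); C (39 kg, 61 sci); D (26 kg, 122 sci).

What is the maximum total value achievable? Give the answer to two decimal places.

Take in order of value per unit:
- B (126/10 per unit): all 10 → value 126, running total 126.00
- A (195/18 per unit): 13 of 18 → value 13×195/18 = 140.8333, running total 266.83
Total 266.83.

266.83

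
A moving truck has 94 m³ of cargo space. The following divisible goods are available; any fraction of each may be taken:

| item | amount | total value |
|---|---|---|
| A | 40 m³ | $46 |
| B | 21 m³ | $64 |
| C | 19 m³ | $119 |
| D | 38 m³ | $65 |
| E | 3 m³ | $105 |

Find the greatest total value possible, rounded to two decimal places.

367.95

Take in order of value per unit:
- E (105/3 per unit): all 3 → value 105, running total 105.00
- C (119/19 per unit): all 19 → value 119, running total 224.00
- B (64/21 per unit): all 21 → value 64, running total 288.00
- D (65/38 per unit): all 38 → value 65, running total 353.00
- A (46/40 per unit): 13 of 40 → value 13×46/40 = 14.9500, running total 367.95
Total 367.95.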